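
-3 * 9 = -27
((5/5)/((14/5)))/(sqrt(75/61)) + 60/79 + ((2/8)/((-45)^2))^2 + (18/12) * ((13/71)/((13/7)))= sqrt(183)/42 + 333922100609/368006490000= 1.23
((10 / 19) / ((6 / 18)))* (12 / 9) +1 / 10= 419 / 190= 2.21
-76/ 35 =-2.17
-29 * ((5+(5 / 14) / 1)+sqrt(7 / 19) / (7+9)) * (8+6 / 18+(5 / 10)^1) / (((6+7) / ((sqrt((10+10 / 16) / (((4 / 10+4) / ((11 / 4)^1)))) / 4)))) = -192125 * sqrt(17) / 11648 - 7685 * sqrt(2261) / 758784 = -68.49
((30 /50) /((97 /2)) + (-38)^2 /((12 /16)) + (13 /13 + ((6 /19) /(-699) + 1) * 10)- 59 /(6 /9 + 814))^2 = 929134770740269554166388881 /247826323251900291600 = 3749136.73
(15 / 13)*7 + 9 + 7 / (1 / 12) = 1314 / 13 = 101.08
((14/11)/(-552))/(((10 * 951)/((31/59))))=-217/1703469240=-0.00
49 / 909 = 0.05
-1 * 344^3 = -40707584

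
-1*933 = -933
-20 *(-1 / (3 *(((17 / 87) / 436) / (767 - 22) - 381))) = -188395600 / 10766808523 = -0.02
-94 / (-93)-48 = -4370 / 93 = -46.99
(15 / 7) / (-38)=-15 / 266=-0.06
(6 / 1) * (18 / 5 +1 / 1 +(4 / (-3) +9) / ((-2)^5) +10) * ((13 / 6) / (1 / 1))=89609 / 480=186.69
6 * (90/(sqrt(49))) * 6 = 3240/7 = 462.86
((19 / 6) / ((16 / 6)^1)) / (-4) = -19 / 64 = -0.30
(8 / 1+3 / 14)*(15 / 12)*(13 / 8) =7475 / 448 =16.69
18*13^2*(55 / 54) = 9295 / 3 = 3098.33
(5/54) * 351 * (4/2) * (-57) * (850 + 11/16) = -50428755/16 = -3151797.19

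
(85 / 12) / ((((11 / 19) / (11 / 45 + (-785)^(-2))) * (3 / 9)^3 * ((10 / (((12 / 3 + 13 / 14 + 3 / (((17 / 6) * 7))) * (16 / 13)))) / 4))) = 1368873696 / 6778475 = 201.94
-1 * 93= -93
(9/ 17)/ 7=9/ 119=0.08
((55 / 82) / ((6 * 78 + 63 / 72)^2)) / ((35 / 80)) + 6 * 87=191625741634 / 367099117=522.00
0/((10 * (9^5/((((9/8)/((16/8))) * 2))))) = 0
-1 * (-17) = 17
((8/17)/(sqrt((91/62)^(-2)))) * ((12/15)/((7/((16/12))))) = 832/7905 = 0.11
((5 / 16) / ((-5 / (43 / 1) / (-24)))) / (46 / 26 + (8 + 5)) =559 / 128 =4.37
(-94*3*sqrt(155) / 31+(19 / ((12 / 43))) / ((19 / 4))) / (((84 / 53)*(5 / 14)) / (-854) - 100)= -973133 / 6789345+6381942*sqrt(155) / 70156565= 0.99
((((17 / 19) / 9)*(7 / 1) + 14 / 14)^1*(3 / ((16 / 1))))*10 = 725 / 228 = 3.18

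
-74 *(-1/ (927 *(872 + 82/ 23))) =851/ 9333963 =0.00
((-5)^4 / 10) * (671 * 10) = 419375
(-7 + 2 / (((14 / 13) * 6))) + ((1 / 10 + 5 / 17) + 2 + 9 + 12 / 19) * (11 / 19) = 175124 / 644385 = 0.27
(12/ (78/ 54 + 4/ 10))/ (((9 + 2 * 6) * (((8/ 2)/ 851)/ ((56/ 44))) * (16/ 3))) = 114885/ 7304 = 15.73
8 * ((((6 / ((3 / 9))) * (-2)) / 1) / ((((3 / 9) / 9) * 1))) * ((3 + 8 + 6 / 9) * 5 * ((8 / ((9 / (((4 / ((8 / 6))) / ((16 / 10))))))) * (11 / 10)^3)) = -1006236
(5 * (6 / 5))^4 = 1296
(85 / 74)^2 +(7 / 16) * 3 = 57649 / 21904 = 2.63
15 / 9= 1.67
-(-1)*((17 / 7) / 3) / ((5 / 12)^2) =816 / 175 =4.66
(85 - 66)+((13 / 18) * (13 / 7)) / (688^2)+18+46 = 4950231721 / 59641344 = 83.00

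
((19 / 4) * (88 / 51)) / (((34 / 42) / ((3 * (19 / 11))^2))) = 864234 / 3179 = 271.86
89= 89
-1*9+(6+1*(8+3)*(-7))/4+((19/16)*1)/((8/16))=-195/8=-24.38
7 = 7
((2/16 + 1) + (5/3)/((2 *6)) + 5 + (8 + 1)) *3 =1099/24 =45.79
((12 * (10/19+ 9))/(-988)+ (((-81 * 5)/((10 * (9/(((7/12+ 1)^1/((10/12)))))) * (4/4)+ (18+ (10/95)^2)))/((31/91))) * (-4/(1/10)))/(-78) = -416192090689/44637966958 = -9.32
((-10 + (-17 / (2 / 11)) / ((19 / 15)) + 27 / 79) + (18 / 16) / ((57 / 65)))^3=-961361607266243351 / 1731458304512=-555232.32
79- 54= 25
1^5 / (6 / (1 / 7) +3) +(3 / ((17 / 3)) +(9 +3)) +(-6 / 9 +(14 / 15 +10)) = 17456 / 765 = 22.82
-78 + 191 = 113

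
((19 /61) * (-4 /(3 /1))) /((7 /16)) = -1216 /1281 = -0.95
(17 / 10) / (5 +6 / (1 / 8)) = 17 / 530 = 0.03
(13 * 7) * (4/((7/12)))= 624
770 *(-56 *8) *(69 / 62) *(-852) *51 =517127466240 / 31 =16681531169.03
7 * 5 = 35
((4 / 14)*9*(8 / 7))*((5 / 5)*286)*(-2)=-82368 / 49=-1680.98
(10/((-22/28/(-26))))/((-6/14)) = -25480/33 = -772.12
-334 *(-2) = 668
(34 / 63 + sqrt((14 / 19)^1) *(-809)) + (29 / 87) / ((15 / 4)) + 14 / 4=289 / 70 - 809 *sqrt(266) / 19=-690.31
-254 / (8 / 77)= -9779 / 4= -2444.75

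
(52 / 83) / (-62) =-26 / 2573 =-0.01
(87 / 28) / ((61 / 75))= 6525 / 1708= 3.82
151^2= 22801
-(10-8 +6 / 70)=-73 / 35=-2.09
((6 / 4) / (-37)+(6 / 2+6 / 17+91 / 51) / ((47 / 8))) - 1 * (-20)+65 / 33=14831131 / 650386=22.80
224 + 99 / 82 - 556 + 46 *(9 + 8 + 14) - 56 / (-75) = 6740117 / 6150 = 1095.95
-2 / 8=-1 / 4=-0.25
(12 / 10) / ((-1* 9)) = -2 / 15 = -0.13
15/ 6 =5/ 2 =2.50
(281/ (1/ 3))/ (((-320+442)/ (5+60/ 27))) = 18265/ 366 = 49.90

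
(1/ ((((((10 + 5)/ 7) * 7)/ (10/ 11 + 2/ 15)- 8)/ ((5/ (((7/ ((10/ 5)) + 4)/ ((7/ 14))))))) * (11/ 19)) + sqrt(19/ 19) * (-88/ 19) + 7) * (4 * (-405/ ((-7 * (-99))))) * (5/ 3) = -169410700/ 17686207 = -9.58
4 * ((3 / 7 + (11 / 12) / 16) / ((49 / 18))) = 1959 / 2744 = 0.71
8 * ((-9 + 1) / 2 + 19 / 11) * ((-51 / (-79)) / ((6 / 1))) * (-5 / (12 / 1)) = 2125 / 2607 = 0.82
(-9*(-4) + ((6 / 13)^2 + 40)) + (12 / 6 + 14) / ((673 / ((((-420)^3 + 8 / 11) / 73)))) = -2196712853648 / 91330811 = -24052.26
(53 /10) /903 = 53 /9030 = 0.01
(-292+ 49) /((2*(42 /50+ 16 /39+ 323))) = -236925 /632288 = -0.37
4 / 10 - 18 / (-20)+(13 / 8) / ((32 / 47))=4719 / 1280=3.69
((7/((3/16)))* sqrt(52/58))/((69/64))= 32.79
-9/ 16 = -0.56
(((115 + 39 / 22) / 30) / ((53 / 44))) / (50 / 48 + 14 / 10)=20552 / 15529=1.32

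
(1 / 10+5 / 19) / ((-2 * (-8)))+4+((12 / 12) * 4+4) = 36549 / 3040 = 12.02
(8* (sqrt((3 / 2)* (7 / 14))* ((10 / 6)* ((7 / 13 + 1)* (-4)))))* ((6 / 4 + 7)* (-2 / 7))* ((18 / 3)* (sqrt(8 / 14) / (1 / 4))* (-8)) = -3481600* sqrt(21) / 637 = -25046.62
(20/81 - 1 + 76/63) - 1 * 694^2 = -273087355/567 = -481635.55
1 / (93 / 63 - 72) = -0.01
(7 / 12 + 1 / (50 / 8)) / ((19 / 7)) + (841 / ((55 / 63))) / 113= 62340943 / 7085100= 8.80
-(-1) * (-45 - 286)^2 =109561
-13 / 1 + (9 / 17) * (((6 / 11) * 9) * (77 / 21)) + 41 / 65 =-3138 / 1105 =-2.84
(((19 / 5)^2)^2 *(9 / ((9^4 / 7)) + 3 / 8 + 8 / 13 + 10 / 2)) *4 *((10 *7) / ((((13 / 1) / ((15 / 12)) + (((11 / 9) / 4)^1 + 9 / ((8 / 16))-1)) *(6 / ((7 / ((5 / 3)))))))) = 8850.62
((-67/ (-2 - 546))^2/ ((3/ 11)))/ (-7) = -49379/ 6306384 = -0.01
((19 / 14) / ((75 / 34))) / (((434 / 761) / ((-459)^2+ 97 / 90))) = 4660765808761 / 20506500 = 227282.36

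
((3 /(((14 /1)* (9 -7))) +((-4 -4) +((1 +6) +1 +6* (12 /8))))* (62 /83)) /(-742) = -7905 /862204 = -0.01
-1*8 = -8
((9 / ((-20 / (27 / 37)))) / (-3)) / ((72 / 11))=99 / 5920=0.02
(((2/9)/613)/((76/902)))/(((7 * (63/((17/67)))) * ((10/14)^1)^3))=53669/7901033625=0.00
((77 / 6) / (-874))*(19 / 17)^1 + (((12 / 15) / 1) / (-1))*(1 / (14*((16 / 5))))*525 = -9.39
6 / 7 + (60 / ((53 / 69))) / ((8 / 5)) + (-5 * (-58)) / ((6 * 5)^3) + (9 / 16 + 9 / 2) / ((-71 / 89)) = 12330249131 / 284482800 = 43.34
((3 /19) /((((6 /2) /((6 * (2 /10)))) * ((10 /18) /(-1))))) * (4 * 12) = -2592 /475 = -5.46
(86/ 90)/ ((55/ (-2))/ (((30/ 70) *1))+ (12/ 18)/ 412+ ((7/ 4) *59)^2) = 70864/ 785828835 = 0.00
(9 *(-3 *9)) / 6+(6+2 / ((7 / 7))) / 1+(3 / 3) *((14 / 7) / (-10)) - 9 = -417 / 10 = -41.70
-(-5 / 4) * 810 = 2025 / 2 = 1012.50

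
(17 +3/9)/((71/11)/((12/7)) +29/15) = 11440/3761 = 3.04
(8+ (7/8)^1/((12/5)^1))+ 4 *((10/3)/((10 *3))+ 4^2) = 20969/288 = 72.81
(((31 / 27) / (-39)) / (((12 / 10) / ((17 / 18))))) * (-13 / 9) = 2635 / 78732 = 0.03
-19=-19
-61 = -61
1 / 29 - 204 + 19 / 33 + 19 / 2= -371105 / 1914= -193.89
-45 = -45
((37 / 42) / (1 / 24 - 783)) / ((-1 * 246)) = 74 / 16179051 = 0.00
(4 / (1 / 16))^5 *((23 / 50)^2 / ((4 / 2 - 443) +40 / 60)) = -426007068672 / 825625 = -515981.31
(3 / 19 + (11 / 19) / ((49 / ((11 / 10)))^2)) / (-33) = -721631 / 150542700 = -0.00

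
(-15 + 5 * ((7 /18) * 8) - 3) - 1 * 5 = -67 /9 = -7.44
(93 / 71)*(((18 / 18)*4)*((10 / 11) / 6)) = 620 / 781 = 0.79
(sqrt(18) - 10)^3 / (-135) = 308 / 27 - 106 * sqrt(2) / 15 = 1.41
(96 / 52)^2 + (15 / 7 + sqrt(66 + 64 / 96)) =6567 / 1183 + 10 * sqrt(6) / 3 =13.72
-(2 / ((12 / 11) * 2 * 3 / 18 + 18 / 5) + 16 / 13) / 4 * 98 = -120491 / 2834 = -42.52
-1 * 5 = -5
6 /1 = 6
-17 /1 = -17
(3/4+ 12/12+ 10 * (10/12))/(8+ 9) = 121/204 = 0.59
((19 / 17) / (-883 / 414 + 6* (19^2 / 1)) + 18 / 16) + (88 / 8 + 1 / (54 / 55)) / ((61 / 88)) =3704949952903 / 200661217272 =18.46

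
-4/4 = -1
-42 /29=-1.45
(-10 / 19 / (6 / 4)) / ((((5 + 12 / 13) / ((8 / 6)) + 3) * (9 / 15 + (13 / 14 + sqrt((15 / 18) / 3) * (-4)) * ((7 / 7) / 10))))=-14123200 / 188337291 - 4076800 * sqrt(10) / 565011873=-0.10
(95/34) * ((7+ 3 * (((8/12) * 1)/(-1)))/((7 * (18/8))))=950/1071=0.89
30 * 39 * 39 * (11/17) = 501930/17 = 29525.29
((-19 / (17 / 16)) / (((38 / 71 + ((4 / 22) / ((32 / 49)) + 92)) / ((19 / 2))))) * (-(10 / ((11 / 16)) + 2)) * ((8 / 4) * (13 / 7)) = 2217799168 / 19716583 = 112.48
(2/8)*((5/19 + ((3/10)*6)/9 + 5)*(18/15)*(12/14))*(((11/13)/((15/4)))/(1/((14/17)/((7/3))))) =411048/3674125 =0.11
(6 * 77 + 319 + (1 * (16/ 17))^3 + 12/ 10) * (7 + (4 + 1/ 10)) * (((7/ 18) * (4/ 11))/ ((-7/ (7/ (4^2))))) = -1660640919/ 21617200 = -76.82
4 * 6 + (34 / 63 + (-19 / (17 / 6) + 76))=100496 / 1071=93.83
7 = 7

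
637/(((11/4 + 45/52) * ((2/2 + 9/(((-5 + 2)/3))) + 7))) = -8281/47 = -176.19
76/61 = 1.25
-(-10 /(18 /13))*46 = 2990 /9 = 332.22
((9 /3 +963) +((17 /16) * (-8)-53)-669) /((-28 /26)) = -6123 /28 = -218.68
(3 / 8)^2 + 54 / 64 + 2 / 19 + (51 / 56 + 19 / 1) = 178755 / 8512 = 21.00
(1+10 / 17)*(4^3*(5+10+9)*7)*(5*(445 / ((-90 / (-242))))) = 1736824320 / 17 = 102166136.47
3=3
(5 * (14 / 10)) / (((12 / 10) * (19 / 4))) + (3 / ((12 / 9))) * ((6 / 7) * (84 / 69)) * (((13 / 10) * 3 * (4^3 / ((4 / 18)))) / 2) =8651074 / 6555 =1319.77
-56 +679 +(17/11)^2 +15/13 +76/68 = 16784254/26741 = 627.66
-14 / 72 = -7 / 36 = -0.19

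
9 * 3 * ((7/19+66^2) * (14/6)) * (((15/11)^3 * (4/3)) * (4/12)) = 309298.88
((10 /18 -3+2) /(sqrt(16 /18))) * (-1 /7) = sqrt(2) /21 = 0.07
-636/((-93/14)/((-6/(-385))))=2544/1705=1.49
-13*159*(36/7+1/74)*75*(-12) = 2484430650/259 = 9592396.33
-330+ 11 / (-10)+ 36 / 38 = -62729 / 190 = -330.15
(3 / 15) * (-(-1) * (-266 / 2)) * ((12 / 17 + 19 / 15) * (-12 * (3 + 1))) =1070384 / 425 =2518.55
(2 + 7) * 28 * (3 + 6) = 2268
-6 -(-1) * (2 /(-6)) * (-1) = -17 /3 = -5.67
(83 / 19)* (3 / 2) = 249 / 38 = 6.55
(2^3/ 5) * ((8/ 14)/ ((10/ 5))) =16/ 35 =0.46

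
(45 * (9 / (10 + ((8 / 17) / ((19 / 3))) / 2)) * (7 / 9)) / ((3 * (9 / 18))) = 33915 / 1621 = 20.92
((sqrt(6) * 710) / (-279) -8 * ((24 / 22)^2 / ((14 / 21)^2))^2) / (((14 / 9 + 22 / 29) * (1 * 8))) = -6849684 / 2210791 -10295 * sqrt(6) / 74896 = -3.43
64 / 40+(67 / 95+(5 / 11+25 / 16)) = 72269 / 16720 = 4.32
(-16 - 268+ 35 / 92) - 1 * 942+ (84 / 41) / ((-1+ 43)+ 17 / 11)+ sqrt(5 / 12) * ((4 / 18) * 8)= -2214349715 / 1806788+ 8 * sqrt(15) / 27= -1224.42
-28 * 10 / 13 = -280 / 13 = -21.54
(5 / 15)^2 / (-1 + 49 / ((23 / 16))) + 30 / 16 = 102919 / 54792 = 1.88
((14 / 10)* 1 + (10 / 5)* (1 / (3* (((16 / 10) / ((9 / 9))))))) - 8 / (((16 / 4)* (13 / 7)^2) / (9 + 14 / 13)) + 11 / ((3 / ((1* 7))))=2852573 / 131820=21.64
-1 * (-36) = 36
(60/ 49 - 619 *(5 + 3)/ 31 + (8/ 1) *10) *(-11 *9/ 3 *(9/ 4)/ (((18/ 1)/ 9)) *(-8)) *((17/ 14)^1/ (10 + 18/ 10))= -1505460330/ 627347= -2399.73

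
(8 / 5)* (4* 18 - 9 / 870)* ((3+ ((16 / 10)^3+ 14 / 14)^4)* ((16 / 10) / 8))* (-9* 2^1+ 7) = -151916913141750768 / 885009765625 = -171655.63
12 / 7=1.71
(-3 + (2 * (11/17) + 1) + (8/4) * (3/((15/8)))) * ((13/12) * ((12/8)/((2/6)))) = 2067/170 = 12.16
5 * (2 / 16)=5 / 8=0.62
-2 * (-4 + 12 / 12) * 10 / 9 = 20 / 3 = 6.67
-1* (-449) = 449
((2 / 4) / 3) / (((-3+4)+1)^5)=1 / 192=0.01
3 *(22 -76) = -162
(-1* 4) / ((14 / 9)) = -18 / 7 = -2.57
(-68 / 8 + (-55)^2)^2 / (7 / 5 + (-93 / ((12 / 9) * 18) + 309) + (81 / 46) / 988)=344619771015 / 11609191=29685.08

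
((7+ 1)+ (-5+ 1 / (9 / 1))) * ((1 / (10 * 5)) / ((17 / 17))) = 14 / 225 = 0.06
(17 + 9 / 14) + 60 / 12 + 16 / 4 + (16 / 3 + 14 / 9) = 4225 / 126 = 33.53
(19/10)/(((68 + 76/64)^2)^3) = 159383552/9201438539245969245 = 0.00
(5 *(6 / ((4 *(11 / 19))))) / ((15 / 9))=171 / 22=7.77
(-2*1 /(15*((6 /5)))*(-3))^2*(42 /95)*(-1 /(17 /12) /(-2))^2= 168 /27455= 0.01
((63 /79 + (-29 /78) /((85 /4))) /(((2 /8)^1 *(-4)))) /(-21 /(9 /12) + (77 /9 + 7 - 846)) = 612789 /674441170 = 0.00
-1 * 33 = -33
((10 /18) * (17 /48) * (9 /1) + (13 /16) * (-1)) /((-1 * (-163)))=23 /3912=0.01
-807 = -807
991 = 991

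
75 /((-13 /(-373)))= 27975 /13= 2151.92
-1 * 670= -670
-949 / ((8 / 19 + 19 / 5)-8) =90155 / 359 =251.13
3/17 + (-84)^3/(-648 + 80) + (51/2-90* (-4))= 3450015/2414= 1429.17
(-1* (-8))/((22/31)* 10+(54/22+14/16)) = 0.77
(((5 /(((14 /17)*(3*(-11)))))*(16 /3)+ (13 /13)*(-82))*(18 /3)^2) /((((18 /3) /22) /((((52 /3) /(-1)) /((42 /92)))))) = 550217408 /1323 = 415886.17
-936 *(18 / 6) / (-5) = 2808 / 5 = 561.60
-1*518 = -518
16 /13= 1.23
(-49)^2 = 2401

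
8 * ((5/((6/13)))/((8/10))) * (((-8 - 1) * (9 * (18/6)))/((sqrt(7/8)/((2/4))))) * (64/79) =-1684800 * sqrt(14)/553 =-11399.54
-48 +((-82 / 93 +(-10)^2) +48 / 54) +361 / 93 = 503 / 9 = 55.89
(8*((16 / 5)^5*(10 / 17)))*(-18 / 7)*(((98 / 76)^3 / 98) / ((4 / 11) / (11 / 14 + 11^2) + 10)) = -12141814874112 / 1367213901125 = -8.88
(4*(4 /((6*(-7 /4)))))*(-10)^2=-3200 /21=-152.38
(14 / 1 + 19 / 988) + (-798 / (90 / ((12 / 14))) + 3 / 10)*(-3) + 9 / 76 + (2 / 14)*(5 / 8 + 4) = 2538059 / 69160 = 36.70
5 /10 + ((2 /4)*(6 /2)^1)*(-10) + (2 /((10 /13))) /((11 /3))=-1517 /110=-13.79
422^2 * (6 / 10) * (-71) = -37931892 / 5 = -7586378.40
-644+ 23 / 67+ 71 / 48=-2065243 / 3216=-642.18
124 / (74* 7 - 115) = 4 / 13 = 0.31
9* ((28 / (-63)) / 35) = -4 / 35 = -0.11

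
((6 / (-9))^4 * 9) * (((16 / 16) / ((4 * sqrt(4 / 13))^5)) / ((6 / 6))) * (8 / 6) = 169 * sqrt(13) / 13824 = 0.04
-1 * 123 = -123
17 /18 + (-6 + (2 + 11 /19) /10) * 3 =-13921 /855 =-16.28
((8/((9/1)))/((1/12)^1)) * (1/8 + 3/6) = 20/3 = 6.67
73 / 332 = 0.22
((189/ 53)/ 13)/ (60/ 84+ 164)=0.00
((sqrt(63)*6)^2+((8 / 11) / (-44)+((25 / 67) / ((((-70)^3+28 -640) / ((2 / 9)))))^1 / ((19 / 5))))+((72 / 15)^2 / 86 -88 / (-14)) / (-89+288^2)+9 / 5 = 337057721163756785030287 / 148497737217131090250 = 2269.78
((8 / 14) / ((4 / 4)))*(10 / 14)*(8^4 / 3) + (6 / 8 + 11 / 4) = 164869 / 294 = 560.78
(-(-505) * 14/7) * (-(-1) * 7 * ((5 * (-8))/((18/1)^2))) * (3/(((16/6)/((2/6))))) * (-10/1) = 88375/27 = 3273.15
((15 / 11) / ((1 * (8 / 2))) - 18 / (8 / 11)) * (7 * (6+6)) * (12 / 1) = -270648 / 11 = -24604.36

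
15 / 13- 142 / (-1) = 1861 / 13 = 143.15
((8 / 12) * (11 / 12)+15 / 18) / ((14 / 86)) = 559 / 63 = 8.87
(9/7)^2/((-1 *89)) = -81/4361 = -0.02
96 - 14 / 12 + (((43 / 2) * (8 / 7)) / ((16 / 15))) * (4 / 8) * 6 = 13771 / 84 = 163.94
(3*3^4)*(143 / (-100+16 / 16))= -351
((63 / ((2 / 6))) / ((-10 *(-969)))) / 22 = 63 / 71060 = 0.00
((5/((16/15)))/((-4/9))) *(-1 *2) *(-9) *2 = -6075/16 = -379.69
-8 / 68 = -2 / 17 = -0.12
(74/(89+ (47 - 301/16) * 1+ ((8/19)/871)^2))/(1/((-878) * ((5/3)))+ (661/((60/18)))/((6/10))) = 355876854435440/186260120506908977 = 0.00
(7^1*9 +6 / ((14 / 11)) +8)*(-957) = -507210 / 7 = -72458.57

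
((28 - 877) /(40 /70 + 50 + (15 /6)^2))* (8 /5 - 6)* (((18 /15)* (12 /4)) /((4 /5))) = 2353428 /7955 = 295.84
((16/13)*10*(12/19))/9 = 640/741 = 0.86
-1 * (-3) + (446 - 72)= 377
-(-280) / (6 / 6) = 280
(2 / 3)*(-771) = -514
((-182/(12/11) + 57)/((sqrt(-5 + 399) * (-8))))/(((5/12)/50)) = 3295 * sqrt(394)/788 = 83.00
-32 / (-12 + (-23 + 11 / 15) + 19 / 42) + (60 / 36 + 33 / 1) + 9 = 105599 / 2367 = 44.61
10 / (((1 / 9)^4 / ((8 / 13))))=524880 / 13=40375.38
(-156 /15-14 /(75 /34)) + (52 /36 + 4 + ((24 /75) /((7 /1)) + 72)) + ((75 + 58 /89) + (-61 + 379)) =63694844 /140175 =454.40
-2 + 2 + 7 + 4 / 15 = 109 / 15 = 7.27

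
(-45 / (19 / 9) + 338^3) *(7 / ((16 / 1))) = 5135721941 / 304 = 16893822.17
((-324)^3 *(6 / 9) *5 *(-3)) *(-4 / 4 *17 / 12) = -481839840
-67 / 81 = -0.83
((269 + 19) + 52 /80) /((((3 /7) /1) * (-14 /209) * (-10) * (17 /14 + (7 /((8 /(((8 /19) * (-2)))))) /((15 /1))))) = 160472081 /185960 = 862.94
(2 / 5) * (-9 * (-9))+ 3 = 177 / 5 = 35.40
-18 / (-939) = 6 / 313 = 0.02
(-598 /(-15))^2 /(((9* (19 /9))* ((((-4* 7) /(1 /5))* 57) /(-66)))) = 1966822 /2842875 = 0.69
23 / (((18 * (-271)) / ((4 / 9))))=-46 / 21951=-0.00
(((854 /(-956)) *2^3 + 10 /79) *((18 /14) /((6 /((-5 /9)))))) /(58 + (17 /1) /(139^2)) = 1280421991 /88866579627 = 0.01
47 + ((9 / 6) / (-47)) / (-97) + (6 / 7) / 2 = 3027197 / 63826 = 47.43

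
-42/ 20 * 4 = -8.40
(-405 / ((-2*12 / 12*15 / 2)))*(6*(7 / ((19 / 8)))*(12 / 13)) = 108864 / 247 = 440.74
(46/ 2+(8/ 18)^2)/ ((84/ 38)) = 35701/ 3402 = 10.49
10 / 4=5 / 2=2.50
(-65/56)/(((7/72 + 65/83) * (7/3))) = -145665/257789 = -0.57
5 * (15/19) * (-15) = -1125/19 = -59.21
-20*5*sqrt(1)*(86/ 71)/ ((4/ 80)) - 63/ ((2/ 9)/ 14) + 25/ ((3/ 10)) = -1343647/ 213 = -6308.20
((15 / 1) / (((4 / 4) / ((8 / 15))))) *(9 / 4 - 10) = -62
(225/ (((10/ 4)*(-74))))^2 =2025/ 1369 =1.48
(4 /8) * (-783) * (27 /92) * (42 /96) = -147987 /2944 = -50.27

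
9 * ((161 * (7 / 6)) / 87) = 19.43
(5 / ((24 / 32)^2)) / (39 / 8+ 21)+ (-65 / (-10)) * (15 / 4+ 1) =465281 / 14904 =31.22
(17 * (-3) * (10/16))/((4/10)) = -1275/16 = -79.69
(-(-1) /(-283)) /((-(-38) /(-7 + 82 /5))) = -47 /53770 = -0.00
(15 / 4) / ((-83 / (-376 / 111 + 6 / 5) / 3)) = 1821 / 6142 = 0.30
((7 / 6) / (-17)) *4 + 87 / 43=3835 / 2193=1.75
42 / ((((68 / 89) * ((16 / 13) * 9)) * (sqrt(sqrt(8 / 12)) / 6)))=8099 * 2^(3 / 4) * 3^(1 / 4) / 544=32.95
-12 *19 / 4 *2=-114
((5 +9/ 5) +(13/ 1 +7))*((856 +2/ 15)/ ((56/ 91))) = 5592691/ 150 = 37284.61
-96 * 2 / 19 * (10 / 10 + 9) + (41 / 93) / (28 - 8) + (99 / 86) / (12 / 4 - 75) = -614209597 / 6078480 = -101.05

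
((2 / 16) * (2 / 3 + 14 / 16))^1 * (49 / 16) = 1813 / 3072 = 0.59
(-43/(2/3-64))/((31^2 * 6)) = 43/365180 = 0.00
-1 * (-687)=687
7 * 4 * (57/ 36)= 133/ 3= 44.33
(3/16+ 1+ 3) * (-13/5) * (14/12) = -6097/480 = -12.70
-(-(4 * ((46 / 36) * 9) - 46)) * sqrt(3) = 0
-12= -12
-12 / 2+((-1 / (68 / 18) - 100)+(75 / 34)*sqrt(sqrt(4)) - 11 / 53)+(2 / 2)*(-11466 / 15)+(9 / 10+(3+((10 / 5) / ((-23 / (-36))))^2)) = -408553334 / 476629+75*sqrt(2) / 34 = -854.05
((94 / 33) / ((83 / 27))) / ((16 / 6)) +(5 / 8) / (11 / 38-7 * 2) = 287207 / 951346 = 0.30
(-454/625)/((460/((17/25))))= -3859/3593750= -0.00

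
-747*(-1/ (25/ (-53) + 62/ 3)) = 118773/ 3211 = 36.99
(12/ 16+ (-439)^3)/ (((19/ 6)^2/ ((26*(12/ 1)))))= -950277948984/ 361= -2632348889.15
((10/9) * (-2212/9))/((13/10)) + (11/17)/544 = -2045646017/9738144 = -210.07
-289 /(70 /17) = -4913 /70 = -70.19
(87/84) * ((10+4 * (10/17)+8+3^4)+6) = 52925/476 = 111.19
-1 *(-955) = 955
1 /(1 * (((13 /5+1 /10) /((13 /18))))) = 65 /243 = 0.27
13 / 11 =1.18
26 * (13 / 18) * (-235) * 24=-105906.67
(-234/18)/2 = -13/2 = -6.50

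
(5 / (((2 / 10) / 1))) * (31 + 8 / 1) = 975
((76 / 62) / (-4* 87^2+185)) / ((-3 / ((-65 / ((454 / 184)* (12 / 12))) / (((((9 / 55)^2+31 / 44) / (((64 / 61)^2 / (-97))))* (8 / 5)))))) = 7038986240000 / 2028948510151845813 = 0.00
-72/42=-12/7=-1.71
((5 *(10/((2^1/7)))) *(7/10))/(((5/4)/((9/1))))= 882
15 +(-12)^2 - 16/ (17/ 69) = 1599/ 17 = 94.06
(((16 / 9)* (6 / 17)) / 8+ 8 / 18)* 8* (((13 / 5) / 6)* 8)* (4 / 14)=13312 / 3213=4.14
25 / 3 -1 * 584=-1727 / 3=-575.67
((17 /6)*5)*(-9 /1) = -255 /2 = -127.50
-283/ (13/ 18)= -5094/ 13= -391.85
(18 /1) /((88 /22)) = 9 /2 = 4.50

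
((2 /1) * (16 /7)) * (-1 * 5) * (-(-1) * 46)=-7360 /7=-1051.43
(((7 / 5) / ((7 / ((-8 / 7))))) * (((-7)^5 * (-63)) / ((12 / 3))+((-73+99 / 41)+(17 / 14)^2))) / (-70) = 2126656194 / 2461025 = 864.13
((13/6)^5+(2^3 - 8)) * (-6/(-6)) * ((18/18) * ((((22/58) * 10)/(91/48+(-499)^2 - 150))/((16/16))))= 20421115/28058661711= 0.00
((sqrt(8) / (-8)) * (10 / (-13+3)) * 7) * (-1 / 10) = -7 * sqrt(2) / 40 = -0.25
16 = 16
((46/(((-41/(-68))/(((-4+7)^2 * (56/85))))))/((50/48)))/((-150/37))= -13724928/128125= -107.12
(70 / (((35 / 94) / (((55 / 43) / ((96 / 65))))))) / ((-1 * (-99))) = 15275 / 9288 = 1.64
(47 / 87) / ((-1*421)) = -47 / 36627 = -0.00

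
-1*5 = -5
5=5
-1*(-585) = 585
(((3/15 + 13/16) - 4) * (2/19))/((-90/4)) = 239/17100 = 0.01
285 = 285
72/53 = 1.36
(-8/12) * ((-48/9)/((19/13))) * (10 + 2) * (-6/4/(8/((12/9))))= -416/57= -7.30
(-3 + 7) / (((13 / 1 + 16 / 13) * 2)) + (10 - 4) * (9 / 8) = 5099 / 740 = 6.89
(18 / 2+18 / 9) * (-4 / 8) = -11 / 2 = -5.50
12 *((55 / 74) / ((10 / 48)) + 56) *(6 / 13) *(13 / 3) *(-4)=-211584 / 37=-5718.49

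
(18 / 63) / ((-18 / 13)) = -13 / 63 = -0.21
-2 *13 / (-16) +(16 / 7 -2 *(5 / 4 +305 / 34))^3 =-40327830547 / 6740636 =-5982.79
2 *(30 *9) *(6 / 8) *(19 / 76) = 405 / 4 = 101.25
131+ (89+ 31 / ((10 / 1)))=2231 / 10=223.10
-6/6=-1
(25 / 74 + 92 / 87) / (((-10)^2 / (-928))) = -35932 / 2775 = -12.95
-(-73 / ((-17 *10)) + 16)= -2793 / 170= -16.43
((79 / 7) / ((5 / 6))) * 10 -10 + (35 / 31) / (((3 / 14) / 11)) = 119384 / 651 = 183.39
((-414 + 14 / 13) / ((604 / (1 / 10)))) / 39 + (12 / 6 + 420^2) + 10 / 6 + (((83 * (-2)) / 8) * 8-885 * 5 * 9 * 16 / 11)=498161878204 / 4210635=118310.39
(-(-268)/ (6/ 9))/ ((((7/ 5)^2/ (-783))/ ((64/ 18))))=-571004.08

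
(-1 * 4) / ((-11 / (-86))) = -344 / 11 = -31.27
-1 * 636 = -636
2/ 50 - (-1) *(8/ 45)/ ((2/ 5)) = 109/ 225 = 0.48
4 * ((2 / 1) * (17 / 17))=8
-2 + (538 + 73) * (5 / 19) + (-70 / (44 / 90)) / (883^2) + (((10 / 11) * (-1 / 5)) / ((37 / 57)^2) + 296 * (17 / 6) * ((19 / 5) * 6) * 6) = 128149128005011232 / 1115426981845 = 114887.96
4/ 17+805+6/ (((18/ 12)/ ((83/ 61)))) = 840673/ 1037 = 810.68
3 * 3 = 9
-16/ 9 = -1.78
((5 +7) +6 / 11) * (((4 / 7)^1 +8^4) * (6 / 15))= 20557.34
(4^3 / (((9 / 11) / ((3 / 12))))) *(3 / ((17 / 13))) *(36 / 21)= 9152 / 119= 76.91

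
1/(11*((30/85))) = 17/66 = 0.26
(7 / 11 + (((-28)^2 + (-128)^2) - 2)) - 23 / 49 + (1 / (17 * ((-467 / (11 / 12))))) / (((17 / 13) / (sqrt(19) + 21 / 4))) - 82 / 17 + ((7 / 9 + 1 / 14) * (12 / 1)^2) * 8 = 21113093176589 / 1163920912 - 143 * sqrt(19) / 1619556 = 18139.63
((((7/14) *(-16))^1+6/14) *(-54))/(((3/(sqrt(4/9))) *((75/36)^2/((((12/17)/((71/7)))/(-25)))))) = -1099008/18859375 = -0.06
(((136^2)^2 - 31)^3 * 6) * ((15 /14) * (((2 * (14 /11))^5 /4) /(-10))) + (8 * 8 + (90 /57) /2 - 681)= -2104093440606342058554753587713108 /3059969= -687619201569147288274735300.00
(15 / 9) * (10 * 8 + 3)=138.33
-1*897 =-897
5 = 5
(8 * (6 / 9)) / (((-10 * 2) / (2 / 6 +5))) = -64 / 45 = -1.42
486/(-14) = -243/7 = -34.71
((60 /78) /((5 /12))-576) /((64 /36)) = -8397 /26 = -322.96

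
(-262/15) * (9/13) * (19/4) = -7467/130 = -57.44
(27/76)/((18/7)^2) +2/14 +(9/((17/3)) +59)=6596855/108528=60.78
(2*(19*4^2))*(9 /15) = 1824 /5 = 364.80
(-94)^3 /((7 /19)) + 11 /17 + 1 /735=-28169248258 /12495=-2254441.64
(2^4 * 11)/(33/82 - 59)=-14432/4805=-3.00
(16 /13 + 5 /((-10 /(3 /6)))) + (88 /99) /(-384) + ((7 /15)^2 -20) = -2640049 /140400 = -18.80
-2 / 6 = -0.33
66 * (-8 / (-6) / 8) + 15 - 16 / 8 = 24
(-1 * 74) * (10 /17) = -740 /17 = -43.53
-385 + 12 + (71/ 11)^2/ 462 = -20846405/ 55902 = -372.91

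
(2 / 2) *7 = 7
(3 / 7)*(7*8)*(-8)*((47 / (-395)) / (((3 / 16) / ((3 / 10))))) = 72192 / 1975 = 36.55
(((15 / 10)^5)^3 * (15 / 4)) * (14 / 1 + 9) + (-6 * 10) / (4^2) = 4949881395 / 131072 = 37764.60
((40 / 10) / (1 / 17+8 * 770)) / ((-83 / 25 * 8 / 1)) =-425 / 17383686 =-0.00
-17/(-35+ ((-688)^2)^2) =-17/224054542301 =-0.00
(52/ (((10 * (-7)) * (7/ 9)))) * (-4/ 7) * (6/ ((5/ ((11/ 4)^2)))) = 4.95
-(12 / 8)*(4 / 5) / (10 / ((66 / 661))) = -198 / 16525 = -0.01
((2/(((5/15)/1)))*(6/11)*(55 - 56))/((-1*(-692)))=-9/1903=-0.00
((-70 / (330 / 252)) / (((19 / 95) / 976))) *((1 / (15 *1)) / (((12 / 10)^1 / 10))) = -4782400 / 33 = -144921.21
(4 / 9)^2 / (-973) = -16 / 78813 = -0.00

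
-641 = -641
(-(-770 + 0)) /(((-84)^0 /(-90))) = -69300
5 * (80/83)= 4.82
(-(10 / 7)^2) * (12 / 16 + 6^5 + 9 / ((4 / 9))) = -779700 / 49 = -15912.24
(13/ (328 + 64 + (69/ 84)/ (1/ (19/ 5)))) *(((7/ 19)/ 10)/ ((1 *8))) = 637/ 4204092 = 0.00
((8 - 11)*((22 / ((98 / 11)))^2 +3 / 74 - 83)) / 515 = 8193783 / 18300422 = 0.45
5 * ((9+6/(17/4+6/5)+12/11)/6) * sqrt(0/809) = 0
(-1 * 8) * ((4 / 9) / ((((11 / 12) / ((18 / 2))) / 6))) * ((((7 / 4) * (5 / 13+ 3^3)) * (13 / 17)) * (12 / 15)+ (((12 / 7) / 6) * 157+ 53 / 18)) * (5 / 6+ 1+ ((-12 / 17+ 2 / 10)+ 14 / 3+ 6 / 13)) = -104278.05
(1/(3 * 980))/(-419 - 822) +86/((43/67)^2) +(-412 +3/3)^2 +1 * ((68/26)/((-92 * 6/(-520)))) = 203432617318277/1202802020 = 169132.25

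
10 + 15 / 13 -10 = 15 / 13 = 1.15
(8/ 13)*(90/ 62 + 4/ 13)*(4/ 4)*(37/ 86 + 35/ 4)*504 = 1128467088/ 225277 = 5009.24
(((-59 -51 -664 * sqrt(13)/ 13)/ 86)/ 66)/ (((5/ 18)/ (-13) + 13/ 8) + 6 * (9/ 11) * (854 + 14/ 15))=-0.00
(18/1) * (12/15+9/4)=549/10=54.90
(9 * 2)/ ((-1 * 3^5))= -0.07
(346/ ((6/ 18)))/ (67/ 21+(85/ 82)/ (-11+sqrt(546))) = 49513764636/ 153420923-37536156 * sqrt(546)/ 153420923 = 317.01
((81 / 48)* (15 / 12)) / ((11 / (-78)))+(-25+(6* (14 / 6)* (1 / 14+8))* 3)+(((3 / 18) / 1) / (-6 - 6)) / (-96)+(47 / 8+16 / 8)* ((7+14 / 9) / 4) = 24017483 / 76032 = 315.89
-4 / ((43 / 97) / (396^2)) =-60844608 / 43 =-1414990.88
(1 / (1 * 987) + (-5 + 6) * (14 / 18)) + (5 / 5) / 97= 226643 / 287217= 0.79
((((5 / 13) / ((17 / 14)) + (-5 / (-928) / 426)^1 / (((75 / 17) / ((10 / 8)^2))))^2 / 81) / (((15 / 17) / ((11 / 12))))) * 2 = 3881759904867566095 / 1508310572930143617024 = 0.00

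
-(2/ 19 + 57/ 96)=-425/ 608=-0.70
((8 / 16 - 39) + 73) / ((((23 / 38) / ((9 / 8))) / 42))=10773 / 4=2693.25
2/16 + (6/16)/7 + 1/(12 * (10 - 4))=97/504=0.19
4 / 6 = 2 / 3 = 0.67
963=963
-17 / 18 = -0.94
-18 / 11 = -1.64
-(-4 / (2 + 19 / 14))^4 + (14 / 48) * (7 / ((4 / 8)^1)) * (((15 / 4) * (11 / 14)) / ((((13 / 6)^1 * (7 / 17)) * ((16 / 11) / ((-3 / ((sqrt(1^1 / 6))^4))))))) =-1003.32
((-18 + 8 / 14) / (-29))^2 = 14884 / 41209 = 0.36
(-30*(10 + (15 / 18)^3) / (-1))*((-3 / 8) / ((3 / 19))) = -217075 / 288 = -753.73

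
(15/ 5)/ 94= 0.03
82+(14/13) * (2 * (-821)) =-21922/13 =-1686.31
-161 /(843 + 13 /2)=-322 /1699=-0.19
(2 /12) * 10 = 5 /3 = 1.67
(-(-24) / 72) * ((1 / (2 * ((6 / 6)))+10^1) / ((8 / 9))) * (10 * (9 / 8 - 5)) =-9765 / 64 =-152.58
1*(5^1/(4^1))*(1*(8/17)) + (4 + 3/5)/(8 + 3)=941/935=1.01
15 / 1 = 15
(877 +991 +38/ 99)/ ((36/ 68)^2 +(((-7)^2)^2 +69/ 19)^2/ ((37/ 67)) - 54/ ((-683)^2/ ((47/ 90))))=832701757582917725/ 4666524626150464755744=0.00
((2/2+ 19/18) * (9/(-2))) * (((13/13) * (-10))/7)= 185/14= 13.21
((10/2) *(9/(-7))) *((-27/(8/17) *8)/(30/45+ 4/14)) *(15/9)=20655/4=5163.75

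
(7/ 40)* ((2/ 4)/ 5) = 7/ 400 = 0.02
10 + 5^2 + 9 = 44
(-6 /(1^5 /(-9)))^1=54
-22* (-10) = 220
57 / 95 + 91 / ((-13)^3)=472 / 845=0.56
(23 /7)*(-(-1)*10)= 230 /7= 32.86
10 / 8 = 5 / 4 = 1.25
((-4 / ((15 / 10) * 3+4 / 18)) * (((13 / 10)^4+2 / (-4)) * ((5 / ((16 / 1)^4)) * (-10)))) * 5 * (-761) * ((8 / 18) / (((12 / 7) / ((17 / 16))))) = -125509447 / 78643200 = -1.60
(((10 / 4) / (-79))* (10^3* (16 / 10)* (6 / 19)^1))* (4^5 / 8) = -2046.64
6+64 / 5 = 18.80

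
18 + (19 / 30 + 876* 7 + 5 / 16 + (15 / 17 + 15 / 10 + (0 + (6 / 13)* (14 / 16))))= 326393947 / 53040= 6153.73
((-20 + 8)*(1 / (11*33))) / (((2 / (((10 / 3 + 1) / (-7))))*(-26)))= -1 / 2541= -0.00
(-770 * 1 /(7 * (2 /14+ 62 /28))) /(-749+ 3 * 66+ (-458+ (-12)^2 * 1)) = 28 /519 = 0.05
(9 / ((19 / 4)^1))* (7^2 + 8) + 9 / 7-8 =709 / 7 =101.29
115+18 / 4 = 239 / 2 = 119.50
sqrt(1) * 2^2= 4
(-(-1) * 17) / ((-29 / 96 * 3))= -544 / 29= -18.76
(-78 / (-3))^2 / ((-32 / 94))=-7943 / 4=-1985.75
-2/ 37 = -0.05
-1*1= -1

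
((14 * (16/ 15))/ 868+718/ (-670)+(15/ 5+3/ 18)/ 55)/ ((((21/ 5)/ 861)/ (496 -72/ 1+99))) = -4883707579/ 45694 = -106878.53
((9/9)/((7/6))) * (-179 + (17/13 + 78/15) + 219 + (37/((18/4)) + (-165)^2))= 4559612/195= 23382.63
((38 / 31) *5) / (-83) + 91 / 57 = 223313 / 146661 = 1.52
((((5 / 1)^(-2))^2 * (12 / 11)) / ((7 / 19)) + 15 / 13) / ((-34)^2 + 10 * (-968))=-724839 / 5332827500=-0.00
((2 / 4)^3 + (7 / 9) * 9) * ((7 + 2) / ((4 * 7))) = 513 / 224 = 2.29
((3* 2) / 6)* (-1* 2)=-2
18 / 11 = 1.64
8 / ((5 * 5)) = 0.32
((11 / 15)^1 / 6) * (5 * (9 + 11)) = 110 / 9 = 12.22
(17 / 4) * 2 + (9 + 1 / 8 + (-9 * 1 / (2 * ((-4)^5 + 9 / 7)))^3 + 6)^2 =511056579793613868108828185 / 2153942756111797693136656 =237.27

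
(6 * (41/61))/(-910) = -123/27755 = -0.00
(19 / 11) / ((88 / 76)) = 361 / 242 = 1.49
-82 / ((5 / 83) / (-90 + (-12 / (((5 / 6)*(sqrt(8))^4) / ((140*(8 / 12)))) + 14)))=660182 / 5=132036.40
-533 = -533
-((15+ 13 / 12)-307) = 3491 / 12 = 290.92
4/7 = 0.57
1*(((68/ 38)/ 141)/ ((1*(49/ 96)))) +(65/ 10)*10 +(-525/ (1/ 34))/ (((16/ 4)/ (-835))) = 326099263461/ 87514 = 3726252.52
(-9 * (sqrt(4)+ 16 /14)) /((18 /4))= -44 /7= -6.29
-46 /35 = -1.31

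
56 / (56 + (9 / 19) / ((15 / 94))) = 2660 / 2801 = 0.95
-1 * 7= -7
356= 356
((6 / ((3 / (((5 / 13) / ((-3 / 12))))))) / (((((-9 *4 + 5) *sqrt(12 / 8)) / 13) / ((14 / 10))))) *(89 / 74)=2492 *sqrt(6) / 3441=1.77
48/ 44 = 12/ 11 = 1.09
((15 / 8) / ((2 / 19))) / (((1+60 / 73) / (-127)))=-139065 / 112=-1241.65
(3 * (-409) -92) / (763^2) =-0.00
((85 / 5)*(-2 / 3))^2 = 1156 / 9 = 128.44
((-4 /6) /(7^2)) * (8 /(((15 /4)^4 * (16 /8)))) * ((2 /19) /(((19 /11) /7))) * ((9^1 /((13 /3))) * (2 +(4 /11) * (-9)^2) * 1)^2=-1471070208 /2936058125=-0.50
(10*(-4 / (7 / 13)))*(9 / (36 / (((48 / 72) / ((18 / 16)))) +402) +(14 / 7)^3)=-2572960 / 4319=-595.73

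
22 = 22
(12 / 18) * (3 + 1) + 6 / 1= 26 / 3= 8.67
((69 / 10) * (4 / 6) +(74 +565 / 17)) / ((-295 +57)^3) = -97 / 11692940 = -0.00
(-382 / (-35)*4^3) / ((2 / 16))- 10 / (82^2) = 657553233 / 117670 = 5588.11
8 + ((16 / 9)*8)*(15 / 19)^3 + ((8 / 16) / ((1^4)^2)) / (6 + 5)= 2270043 / 150898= 15.04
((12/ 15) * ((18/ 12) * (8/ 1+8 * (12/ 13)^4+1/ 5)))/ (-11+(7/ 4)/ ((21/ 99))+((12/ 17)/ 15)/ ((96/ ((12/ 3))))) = -2448539784/ 400282415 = -6.12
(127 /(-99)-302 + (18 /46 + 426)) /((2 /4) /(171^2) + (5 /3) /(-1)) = -1821506364 /24659657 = -73.87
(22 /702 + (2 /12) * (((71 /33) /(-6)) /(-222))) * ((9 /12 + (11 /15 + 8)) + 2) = 5743663 /15824160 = 0.36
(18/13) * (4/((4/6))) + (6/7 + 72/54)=2866/273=10.50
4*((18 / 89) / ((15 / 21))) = 504 / 445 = 1.13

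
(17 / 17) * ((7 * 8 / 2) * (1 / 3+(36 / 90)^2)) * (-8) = -8288 / 75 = -110.51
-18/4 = -9/2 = -4.50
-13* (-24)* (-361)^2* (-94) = -3822054288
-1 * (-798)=798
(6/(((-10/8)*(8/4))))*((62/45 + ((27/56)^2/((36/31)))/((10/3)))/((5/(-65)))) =21102289/470400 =44.86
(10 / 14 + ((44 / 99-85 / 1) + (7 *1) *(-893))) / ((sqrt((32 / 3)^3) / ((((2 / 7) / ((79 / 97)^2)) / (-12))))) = 3755084855 *sqrt(6) / 1409167872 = 6.53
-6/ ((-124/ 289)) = 867/ 62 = 13.98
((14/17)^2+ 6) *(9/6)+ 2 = 3473/289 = 12.02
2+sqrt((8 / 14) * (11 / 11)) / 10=sqrt(7) / 35+2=2.08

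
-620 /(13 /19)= -11780 /13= -906.15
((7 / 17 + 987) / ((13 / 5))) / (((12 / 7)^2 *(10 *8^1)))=411257 / 254592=1.62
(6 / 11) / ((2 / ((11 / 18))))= 1 / 6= 0.17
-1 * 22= -22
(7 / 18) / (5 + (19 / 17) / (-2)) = 119 / 1359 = 0.09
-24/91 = -0.26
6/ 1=6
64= 64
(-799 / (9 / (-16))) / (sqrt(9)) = 12784 / 27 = 473.48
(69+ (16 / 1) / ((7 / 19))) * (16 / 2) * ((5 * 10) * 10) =449714.29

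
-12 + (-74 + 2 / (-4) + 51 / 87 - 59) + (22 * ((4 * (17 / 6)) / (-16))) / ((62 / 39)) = -1112719 / 7192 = -154.72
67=67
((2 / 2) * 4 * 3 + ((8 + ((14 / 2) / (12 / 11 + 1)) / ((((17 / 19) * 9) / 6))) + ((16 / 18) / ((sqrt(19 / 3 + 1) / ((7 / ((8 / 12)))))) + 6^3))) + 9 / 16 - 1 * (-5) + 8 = 14 * sqrt(66) / 33 + 4730605 / 18768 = 255.50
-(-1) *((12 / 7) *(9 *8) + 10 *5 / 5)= 934 / 7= 133.43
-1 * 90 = -90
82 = 82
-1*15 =-15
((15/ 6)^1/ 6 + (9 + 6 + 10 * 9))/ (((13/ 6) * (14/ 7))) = 1265/ 52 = 24.33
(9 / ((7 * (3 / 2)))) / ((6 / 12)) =12 / 7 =1.71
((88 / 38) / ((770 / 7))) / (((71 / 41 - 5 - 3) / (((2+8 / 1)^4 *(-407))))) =66748000 / 4883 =13669.47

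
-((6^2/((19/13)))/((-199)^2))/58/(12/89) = -0.00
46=46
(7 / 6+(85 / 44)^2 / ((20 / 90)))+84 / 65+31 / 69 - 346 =-5666466763 / 17365920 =-326.30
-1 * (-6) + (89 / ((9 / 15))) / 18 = 769 / 54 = 14.24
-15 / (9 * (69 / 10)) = -50 / 207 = -0.24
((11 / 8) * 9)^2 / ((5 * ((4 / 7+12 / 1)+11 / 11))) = 68607 / 30400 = 2.26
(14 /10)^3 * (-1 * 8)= -21.95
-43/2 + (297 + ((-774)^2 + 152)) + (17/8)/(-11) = 52756291/88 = 599503.31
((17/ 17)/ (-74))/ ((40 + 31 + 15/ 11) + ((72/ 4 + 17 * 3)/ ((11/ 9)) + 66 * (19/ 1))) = -0.00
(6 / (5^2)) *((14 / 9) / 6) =14 / 225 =0.06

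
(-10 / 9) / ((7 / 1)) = -10 / 63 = -0.16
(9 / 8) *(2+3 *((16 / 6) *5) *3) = 137.25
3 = 3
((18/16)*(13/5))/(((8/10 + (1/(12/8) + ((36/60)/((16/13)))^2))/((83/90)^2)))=716456/490845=1.46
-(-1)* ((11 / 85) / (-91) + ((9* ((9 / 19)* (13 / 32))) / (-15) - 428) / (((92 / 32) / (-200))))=100668777043 / 3380195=29781.94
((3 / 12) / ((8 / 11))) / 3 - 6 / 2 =-277 / 96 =-2.89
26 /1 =26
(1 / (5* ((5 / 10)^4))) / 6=8 / 15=0.53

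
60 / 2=30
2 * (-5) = -10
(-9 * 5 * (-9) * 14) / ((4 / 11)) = 31185 / 2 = 15592.50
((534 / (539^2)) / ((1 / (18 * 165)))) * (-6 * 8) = -6920640 / 26411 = -262.04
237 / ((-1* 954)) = -79 / 318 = -0.25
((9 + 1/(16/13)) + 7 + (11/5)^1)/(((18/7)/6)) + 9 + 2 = 4429/80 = 55.36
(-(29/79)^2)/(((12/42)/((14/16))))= -0.41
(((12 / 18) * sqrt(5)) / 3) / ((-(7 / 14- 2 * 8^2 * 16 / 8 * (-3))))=-4 * sqrt(5) / 13833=-0.00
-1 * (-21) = 21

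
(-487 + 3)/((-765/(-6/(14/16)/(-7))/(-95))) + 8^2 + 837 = 2104463/2499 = 842.12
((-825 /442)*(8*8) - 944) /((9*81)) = -235024 /161109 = -1.46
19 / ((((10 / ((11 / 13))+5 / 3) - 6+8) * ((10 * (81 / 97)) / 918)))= 344641 / 2555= 134.89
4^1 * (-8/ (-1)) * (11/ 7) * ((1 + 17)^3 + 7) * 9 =18497952/ 7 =2642564.57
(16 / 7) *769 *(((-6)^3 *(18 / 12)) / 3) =-1328832 / 7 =-189833.14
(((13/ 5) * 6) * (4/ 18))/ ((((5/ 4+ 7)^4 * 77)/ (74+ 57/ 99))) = 32760832/ 45201378915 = 0.00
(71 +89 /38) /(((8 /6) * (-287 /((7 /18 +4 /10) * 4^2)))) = -65959 /27265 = -2.42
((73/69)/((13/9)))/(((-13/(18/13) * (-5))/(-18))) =-70956/252655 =-0.28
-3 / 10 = -0.30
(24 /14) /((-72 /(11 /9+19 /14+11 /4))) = -0.13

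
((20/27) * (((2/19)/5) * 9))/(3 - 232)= -0.00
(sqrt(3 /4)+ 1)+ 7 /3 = sqrt(3) /2+ 10 /3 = 4.20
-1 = -1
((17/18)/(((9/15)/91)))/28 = 1105/216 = 5.12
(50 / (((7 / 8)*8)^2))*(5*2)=500 / 49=10.20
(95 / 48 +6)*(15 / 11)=1915 / 176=10.88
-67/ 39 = -1.72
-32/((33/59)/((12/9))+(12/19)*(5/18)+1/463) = -199304832/3718841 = -53.59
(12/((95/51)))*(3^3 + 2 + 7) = 22032/95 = 231.92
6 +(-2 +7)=11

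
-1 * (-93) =93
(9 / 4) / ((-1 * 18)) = -0.12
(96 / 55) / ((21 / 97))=3104 / 385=8.06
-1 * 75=-75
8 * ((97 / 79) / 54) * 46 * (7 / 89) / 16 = 15617 / 379674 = 0.04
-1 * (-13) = 13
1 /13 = 0.08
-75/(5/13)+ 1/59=-11504/59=-194.98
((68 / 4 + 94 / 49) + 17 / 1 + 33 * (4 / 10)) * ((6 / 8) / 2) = 18051 / 980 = 18.42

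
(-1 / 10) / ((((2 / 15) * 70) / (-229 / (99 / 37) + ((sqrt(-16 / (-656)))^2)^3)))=291983767 / 318415020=0.92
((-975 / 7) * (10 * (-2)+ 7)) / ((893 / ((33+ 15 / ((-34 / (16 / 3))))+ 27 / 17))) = 6945900 / 106267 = 65.36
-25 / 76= -0.33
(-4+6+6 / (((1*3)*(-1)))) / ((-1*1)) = 0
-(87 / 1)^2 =-7569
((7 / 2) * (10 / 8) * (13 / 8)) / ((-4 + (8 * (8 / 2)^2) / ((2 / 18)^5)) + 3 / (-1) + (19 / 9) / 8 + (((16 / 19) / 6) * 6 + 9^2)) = 77805 / 82718550728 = 0.00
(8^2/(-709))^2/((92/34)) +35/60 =81349433/138739956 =0.59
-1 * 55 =-55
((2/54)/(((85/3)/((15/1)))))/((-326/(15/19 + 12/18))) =-83/947682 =-0.00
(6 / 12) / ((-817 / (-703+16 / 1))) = 687 / 1634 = 0.42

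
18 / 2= 9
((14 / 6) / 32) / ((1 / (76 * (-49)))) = -6517 / 24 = -271.54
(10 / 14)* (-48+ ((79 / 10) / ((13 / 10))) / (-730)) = -455599 / 13286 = -34.29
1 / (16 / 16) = 1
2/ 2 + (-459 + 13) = -445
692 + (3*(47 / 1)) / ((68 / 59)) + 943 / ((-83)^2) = 381542499 / 468452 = 814.48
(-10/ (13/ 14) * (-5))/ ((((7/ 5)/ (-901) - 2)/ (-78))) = 18921000/ 9017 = 2098.37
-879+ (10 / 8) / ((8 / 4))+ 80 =-6387 / 8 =-798.38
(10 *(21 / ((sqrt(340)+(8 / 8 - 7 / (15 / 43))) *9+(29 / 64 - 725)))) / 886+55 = 23888174191485 / 434332602667 - 7168000 *sqrt(85) / 1302997808001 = 55.00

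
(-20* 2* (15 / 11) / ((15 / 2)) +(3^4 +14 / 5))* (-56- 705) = -3203049 / 55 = -58237.25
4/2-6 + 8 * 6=44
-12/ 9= -4/ 3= -1.33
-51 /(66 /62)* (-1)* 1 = 527 /11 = 47.91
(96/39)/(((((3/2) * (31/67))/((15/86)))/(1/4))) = 0.15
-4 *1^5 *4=-16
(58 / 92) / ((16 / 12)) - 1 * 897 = -164961 / 184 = -896.53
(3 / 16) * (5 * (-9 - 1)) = -75 / 8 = -9.38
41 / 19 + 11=13.16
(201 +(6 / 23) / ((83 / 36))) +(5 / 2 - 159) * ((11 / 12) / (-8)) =80286287 / 366528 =219.05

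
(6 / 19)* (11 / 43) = 66 / 817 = 0.08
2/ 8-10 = -39/ 4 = -9.75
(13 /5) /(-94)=-13 /470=-0.03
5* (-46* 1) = -230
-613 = -613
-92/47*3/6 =-46/47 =-0.98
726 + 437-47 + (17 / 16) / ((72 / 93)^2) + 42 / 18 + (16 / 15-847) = 12633877 / 46080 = 274.17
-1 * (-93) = 93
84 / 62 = 42 / 31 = 1.35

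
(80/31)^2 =6400/961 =6.66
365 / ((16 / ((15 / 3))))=1825 / 16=114.06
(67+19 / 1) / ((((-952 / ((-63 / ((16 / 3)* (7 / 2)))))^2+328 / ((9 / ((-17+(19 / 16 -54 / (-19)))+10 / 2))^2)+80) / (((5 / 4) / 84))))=75441780 / 4710272064071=0.00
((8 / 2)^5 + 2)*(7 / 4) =3591 / 2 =1795.50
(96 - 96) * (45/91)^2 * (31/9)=0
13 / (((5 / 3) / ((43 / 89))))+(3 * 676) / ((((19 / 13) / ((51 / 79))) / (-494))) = -15556472997 / 35155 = -442510.97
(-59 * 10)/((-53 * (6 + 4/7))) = 2065/1219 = 1.69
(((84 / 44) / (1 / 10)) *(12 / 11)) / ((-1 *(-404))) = 0.05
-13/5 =-2.60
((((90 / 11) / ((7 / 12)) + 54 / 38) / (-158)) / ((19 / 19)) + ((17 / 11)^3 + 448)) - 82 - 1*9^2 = 8071852993 / 27969634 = 288.59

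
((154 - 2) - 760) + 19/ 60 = -36461/ 60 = -607.68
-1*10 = -10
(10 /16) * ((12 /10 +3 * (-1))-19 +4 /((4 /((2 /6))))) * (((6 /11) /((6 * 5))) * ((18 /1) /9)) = -307 /660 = -0.47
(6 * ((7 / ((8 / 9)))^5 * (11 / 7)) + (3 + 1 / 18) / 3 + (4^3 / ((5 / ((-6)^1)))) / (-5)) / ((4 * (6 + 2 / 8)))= 11423.09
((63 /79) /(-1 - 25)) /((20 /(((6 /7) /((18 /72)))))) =-27 /5135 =-0.01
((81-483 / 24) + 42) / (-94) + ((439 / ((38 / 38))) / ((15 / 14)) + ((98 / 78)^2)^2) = 3576236877469 / 8698538160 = 411.13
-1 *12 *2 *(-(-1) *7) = -168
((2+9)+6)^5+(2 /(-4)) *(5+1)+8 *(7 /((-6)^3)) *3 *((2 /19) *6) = 80931650 /57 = 1419853.51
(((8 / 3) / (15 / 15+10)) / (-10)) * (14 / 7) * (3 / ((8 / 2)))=-2 / 55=-0.04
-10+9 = -1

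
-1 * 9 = -9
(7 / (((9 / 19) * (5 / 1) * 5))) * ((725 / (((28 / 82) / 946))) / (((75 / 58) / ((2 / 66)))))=56341954 / 2025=27823.19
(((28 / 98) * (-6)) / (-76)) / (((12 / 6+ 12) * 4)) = 3 / 7448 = 0.00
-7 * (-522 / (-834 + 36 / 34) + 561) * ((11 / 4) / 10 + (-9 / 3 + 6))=-1215427563 / 94400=-12875.29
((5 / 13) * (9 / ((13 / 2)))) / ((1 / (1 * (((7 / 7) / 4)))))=45 / 338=0.13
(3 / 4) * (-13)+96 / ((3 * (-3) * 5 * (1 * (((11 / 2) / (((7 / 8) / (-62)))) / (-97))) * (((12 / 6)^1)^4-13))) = -609319 / 61380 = -9.93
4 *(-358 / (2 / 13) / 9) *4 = -37232 / 9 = -4136.89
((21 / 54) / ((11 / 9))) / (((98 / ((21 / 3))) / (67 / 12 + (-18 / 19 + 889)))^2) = 5930522143 / 4574592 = 1296.40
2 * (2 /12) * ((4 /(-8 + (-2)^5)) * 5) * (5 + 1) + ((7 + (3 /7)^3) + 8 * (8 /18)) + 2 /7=30623 /3087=9.92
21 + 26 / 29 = 635 / 29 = 21.90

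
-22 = -22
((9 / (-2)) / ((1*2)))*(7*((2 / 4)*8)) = -63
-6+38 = 32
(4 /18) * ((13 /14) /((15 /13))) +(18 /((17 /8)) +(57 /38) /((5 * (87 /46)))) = 4103536 /465885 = 8.81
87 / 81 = 29 / 27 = 1.07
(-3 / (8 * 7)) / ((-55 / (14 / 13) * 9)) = 1 / 8580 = 0.00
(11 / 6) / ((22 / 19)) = 19 / 12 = 1.58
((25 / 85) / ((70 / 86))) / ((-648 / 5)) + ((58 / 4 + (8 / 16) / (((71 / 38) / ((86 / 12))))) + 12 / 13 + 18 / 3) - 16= 522286763 / 71174376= 7.34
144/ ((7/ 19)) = 2736/ 7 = 390.86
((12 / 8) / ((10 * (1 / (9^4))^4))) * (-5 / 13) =-5559060566555523 / 52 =-106905010895298.52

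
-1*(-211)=211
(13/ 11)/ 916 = 13/ 10076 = 0.00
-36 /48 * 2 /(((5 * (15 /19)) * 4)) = -19 /200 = -0.10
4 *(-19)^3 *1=-27436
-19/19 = -1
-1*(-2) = 2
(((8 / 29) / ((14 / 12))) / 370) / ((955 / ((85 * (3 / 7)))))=1224 / 50211035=0.00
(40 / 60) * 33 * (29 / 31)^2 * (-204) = -3774408 / 961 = -3927.58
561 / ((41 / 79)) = 44319 / 41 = 1080.95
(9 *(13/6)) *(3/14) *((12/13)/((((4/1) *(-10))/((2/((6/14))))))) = -9/20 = -0.45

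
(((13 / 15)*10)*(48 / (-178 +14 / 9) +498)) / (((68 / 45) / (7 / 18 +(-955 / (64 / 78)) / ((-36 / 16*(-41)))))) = -77270862565 / 2213672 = -34906.19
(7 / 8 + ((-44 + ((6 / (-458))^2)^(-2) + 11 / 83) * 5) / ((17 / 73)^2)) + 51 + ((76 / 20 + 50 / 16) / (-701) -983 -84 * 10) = 85267386753087012283 / 27240116940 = 3130213682.30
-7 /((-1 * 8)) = 7 /8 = 0.88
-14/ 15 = -0.93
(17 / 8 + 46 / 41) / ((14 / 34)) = 18105 / 2296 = 7.89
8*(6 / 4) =12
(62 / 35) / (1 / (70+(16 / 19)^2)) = 1582612 / 12635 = 125.26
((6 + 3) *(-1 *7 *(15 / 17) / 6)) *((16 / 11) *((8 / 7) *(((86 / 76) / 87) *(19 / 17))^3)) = -3180280 / 67220791077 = -0.00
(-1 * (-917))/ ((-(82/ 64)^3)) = -30048256/ 68921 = -435.98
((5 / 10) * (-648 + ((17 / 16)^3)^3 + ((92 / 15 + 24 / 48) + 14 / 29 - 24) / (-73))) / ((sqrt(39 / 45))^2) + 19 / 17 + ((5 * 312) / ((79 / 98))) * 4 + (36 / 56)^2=1834376524079518989062261 / 248912176655561129984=7369.57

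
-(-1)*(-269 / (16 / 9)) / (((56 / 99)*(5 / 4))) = -239679 / 1120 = -214.00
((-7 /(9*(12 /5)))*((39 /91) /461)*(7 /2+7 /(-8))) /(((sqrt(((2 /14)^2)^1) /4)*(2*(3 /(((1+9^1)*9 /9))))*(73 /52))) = -0.03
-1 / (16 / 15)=-15 / 16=-0.94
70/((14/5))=25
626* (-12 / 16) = -939 / 2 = -469.50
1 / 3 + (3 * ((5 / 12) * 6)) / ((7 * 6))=43 / 84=0.51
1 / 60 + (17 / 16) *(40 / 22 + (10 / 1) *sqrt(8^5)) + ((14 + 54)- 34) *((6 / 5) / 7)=3593 / 462 + 1360 *sqrt(2)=1931.11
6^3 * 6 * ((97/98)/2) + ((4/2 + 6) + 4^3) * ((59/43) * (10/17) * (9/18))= 670.44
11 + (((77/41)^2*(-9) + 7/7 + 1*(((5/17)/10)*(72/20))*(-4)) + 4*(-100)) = -60035581/142885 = -420.17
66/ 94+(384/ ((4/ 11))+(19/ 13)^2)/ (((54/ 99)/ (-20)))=-924508519/ 23829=-38797.62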